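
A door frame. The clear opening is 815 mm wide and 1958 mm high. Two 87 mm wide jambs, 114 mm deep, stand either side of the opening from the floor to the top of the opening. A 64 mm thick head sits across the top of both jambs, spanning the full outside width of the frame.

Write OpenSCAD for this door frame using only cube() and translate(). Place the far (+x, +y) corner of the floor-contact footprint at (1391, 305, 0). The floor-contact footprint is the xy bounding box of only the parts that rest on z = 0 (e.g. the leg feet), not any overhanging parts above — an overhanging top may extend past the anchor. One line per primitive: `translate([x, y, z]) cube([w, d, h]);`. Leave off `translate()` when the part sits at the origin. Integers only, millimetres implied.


translate([402, 191, 0]) cube([87, 114, 1958]);
translate([1304, 191, 0]) cube([87, 114, 1958]);
translate([402, 191, 1958]) cube([989, 114, 64]);


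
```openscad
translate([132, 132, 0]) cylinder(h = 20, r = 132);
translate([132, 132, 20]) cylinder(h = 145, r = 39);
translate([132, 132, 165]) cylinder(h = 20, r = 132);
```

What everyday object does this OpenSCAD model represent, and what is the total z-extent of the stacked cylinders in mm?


A spool. The overall height is 185 mm.

Three coaxial cylinders, large–small–large — a spool. Two 20 mm flanges and a 145 mm core give 20 + 145 + 20 = 185 mm.


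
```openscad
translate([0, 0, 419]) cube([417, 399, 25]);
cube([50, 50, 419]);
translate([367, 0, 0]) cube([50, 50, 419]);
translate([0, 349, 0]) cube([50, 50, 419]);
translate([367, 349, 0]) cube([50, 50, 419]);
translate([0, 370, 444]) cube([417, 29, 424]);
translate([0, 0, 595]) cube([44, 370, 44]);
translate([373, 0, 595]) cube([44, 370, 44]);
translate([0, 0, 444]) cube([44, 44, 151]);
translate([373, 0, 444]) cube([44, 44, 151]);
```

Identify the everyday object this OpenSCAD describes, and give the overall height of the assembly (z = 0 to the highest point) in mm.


A chair. The overall height is 868 mm.

A slab on four corner posts with a tall panel at the back — a chair. The seat slab sits at z = 419 with thickness 25, and the 424 mm backrest starts at the seat top, so the overall height is 419 + 25 + 424 = 868 mm.


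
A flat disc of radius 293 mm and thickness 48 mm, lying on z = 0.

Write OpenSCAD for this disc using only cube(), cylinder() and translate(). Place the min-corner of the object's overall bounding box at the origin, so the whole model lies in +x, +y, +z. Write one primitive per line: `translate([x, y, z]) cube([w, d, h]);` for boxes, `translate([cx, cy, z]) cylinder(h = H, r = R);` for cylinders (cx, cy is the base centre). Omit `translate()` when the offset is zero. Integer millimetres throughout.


translate([293, 293, 0]) cylinder(h = 48, r = 293);


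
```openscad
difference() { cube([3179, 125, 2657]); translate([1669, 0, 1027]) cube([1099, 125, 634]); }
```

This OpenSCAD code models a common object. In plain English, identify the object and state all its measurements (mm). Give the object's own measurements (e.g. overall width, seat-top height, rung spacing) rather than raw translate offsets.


A wall 3179 mm long (x), 125 mm thick (y), 2657 mm tall, with a rectangular window opening cut through it. The opening is 1099 mm wide and 634 mm tall; its sill is at z = 1027 mm and its near (−x) edge is 1669 mm from the wall's −x end. The opening passes through the full wall thickness.


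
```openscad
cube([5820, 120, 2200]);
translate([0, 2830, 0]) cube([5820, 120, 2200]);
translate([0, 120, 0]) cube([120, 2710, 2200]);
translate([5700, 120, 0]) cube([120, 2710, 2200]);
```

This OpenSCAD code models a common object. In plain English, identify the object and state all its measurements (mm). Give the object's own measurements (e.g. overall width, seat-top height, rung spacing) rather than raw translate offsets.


The wall frame of a small rectangular building: four walls, each 2200 mm tall and 120 mm thick, enclosing a footprint 5820 mm (x) by 2950 mm (y) outside-to-outside, with no floor or roof. The front and back walls (the −y and +y sides) span the full width; the two side walls fit between them.


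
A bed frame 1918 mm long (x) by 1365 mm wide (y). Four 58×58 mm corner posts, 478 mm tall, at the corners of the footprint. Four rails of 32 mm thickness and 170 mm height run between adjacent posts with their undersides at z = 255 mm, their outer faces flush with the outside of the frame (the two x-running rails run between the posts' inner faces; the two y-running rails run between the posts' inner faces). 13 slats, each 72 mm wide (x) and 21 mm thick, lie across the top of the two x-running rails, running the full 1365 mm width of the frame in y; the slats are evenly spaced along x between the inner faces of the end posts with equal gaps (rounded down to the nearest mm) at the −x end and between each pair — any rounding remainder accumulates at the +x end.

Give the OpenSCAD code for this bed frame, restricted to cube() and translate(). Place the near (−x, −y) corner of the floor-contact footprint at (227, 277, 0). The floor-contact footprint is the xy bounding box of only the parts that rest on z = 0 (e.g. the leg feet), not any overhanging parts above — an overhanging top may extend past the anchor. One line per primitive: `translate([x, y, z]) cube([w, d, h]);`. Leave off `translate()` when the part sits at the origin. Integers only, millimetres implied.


// slat z = rail_z + rail_h = 255 + 170 = 425
// slat gap = ⌊(1802 − 13·72) / 14⌋ = 61
translate([227, 277, 0]) cube([58, 58, 478]);
translate([227, 1584, 0]) cube([58, 58, 478]);
translate([2087, 277, 0]) cube([58, 58, 478]);
translate([2087, 1584, 0]) cube([58, 58, 478]);
translate([285, 277, 255]) cube([1802, 32, 170]);
translate([285, 1610, 255]) cube([1802, 32, 170]);
translate([227, 335, 255]) cube([32, 1249, 170]);
translate([2113, 335, 255]) cube([32, 1249, 170]);
translate([346, 277, 425]) cube([72, 1365, 21]);
translate([479, 277, 425]) cube([72, 1365, 21]);
translate([612, 277, 425]) cube([72, 1365, 21]);
translate([745, 277, 425]) cube([72, 1365, 21]);
translate([878, 277, 425]) cube([72, 1365, 21]);
translate([1011, 277, 425]) cube([72, 1365, 21]);
translate([1144, 277, 425]) cube([72, 1365, 21]);
translate([1277, 277, 425]) cube([72, 1365, 21]);
translate([1410, 277, 425]) cube([72, 1365, 21]);
translate([1543, 277, 425]) cube([72, 1365, 21]);
translate([1676, 277, 425]) cube([72, 1365, 21]);
translate([1809, 277, 425]) cube([72, 1365, 21]);
translate([1942, 277, 425]) cube([72, 1365, 21]);


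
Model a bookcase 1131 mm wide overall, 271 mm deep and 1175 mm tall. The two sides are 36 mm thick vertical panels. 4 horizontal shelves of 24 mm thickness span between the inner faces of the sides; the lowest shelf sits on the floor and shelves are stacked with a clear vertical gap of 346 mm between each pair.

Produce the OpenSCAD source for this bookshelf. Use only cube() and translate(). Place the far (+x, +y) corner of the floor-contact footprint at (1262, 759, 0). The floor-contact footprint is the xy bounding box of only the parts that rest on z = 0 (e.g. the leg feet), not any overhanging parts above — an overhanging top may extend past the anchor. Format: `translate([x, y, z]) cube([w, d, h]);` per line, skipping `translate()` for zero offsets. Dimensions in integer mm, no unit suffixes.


translate([131, 488, 0]) cube([36, 271, 1175]);
translate([1226, 488, 0]) cube([36, 271, 1175]);
translate([167, 488, 0]) cube([1059, 271, 24]);
translate([167, 488, 370]) cube([1059, 271, 24]);
translate([167, 488, 740]) cube([1059, 271, 24]);
translate([167, 488, 1110]) cube([1059, 271, 24]);


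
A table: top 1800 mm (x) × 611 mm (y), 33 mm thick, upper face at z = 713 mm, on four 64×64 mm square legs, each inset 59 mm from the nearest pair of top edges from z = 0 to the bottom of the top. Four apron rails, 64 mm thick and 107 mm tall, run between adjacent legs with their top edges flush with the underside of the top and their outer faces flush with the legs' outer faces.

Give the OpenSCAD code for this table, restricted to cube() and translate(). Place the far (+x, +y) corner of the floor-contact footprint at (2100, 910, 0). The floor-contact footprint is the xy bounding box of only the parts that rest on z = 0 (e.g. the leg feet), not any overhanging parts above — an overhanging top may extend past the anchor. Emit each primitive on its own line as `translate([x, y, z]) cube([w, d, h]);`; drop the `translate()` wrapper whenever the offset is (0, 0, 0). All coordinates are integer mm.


translate([359, 358, 680]) cube([1800, 611, 33]);
translate([418, 417, 0]) cube([64, 64, 680]);
translate([2036, 417, 0]) cube([64, 64, 680]);
translate([418, 846, 0]) cube([64, 64, 680]);
translate([2036, 846, 0]) cube([64, 64, 680]);
translate([482, 417, 573]) cube([1554, 64, 107]);
translate([482, 846, 573]) cube([1554, 64, 107]);
translate([418, 481, 573]) cube([64, 365, 107]);
translate([2036, 481, 573]) cube([64, 365, 107]);


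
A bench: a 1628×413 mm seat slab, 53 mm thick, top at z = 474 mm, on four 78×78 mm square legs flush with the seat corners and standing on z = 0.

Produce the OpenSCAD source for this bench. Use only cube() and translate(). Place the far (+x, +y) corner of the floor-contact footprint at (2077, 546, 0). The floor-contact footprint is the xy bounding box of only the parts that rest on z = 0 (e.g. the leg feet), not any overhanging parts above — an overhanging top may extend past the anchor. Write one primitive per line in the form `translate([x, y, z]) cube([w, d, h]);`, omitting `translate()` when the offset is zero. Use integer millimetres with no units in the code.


translate([449, 133, 421]) cube([1628, 413, 53]);
translate([449, 133, 0]) cube([78, 78, 421]);
translate([449, 468, 0]) cube([78, 78, 421]);
translate([1999, 133, 0]) cube([78, 78, 421]);
translate([1999, 468, 0]) cube([78, 78, 421]);


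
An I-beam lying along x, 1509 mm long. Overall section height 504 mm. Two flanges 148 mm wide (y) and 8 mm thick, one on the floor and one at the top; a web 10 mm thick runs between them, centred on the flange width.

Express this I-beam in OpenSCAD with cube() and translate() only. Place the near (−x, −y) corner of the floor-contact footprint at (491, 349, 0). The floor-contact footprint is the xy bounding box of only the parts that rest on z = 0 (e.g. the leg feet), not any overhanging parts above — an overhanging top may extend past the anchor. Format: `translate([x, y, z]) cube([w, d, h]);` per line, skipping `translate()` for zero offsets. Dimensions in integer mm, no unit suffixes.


translate([491, 349, 0]) cube([1509, 148, 8]);
translate([491, 418, 8]) cube([1509, 10, 488]);
translate([491, 349, 496]) cube([1509, 148, 8]);


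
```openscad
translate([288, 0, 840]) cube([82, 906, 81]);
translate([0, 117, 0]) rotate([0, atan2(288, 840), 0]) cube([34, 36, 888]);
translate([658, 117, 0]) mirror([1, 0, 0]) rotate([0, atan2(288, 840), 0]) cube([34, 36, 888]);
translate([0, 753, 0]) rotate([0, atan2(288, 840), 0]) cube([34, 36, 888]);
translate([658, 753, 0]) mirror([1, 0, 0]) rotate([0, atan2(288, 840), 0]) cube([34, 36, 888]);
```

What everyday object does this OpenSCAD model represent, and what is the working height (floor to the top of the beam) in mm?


A sawhorse. The overall height is 921 mm.

A beam across two mirrored pairs of raked legs — a sawhorse. The beam's underside is at z = 840 (matching the legs' vertical rise in atan2(288, 840)) and the beam is 81 mm tall, so its top is at 840 + 81 = 921 mm. The raked legs top out at the beam's underside, so that is the highest point.


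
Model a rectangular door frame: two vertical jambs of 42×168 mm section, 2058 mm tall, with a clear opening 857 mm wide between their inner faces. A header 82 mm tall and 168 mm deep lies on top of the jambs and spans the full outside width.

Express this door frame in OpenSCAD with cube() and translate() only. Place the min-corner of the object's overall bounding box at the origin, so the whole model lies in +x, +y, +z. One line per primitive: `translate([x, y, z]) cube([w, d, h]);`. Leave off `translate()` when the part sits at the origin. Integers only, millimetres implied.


cube([42, 168, 2058]);
translate([899, 0, 0]) cube([42, 168, 2058]);
translate([0, 0, 2058]) cube([941, 168, 82]);


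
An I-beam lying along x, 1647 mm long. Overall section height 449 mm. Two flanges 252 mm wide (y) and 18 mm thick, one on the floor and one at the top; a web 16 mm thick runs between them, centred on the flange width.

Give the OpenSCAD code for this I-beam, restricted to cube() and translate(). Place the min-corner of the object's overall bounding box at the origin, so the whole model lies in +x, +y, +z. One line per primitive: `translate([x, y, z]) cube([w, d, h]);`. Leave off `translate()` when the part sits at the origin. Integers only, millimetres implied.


cube([1647, 252, 18]);
translate([0, 118, 18]) cube([1647, 16, 413]);
translate([0, 0, 431]) cube([1647, 252, 18]);


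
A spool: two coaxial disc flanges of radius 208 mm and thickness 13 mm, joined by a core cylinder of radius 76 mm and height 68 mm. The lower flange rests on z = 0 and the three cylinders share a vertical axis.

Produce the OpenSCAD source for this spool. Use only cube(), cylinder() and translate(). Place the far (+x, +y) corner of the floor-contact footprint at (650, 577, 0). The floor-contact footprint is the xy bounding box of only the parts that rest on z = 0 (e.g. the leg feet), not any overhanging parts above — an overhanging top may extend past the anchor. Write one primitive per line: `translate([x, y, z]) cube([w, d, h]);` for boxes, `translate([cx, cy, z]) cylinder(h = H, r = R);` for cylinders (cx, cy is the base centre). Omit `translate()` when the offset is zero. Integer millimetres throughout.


translate([442, 369, 0]) cylinder(h = 13, r = 208);
translate([442, 369, 13]) cylinder(h = 68, r = 76);
translate([442, 369, 81]) cylinder(h = 13, r = 208);


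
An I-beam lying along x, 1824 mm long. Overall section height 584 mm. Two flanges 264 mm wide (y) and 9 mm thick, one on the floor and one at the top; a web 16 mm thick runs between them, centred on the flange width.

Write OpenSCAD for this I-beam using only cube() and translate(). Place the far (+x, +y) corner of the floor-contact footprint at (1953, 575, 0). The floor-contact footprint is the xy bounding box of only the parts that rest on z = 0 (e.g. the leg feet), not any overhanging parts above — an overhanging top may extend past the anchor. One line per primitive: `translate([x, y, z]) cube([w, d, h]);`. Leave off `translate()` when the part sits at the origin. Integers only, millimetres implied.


translate([129, 311, 0]) cube([1824, 264, 9]);
translate([129, 435, 9]) cube([1824, 16, 566]);
translate([129, 311, 575]) cube([1824, 264, 9]);


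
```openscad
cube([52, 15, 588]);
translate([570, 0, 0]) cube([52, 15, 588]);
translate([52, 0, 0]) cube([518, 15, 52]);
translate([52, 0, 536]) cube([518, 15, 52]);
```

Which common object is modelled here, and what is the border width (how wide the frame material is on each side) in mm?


A picture frame. The border width is 52 mm.

Four thin pieces enclosing a rectangular opening — a picture frame. The two full-height stiles are 588 mm tall; the top rail sits at z = 536 and is 52 mm tall, so the border above the opening is 588 − 536 = 52 mm, matching the stile x-width.


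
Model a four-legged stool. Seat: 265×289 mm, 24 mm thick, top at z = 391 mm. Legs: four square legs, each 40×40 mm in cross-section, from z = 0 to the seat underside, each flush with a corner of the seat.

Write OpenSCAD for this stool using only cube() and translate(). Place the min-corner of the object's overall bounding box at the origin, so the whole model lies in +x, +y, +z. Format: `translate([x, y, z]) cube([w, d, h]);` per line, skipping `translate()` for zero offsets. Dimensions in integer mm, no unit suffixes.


translate([0, 0, 367]) cube([265, 289, 24]);
cube([40, 40, 367]);
translate([225, 0, 0]) cube([40, 40, 367]);
translate([0, 249, 0]) cube([40, 40, 367]);
translate([225, 249, 0]) cube([40, 40, 367]);


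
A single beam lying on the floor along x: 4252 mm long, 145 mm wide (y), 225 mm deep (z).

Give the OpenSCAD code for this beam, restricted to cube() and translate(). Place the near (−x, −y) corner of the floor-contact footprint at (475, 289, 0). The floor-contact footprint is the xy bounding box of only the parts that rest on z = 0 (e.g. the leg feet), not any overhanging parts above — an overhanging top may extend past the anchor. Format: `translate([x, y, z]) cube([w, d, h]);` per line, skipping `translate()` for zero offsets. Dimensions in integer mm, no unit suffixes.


translate([475, 289, 0]) cube([4252, 145, 225]);


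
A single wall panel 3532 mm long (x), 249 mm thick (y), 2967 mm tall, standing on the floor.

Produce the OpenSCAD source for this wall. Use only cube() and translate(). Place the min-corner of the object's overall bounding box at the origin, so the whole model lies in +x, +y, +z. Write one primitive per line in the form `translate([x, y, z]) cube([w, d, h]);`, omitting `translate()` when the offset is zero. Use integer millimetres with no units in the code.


cube([3532, 249, 2967]);


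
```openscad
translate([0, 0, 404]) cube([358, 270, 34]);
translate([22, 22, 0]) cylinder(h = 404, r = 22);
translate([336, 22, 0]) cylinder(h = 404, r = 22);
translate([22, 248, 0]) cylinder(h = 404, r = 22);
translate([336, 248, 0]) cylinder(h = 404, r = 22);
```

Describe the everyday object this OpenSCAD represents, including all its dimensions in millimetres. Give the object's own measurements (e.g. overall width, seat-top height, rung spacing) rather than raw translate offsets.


A four-legged stool. The seat is a 358×270×34 mm slab whose top surface is at z = 438 mm; four round legs, each 44 mm in diameter, run from the floor (z = 0) to the underside of the seat, each leg's axis is inset half a diameter from the nearest pair of seat edges (so the leg's bounding box is flush with the corner).


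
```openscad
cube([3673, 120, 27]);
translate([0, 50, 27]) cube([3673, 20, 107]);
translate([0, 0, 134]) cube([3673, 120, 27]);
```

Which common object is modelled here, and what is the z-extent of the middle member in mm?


An I-beam. The web height is 107 mm.

Two wide flanges with a thin centred web — an I-beam. Overall 161 mm minus two 27 mm flanges gives a web of 161 − 2·27 = 107 mm.


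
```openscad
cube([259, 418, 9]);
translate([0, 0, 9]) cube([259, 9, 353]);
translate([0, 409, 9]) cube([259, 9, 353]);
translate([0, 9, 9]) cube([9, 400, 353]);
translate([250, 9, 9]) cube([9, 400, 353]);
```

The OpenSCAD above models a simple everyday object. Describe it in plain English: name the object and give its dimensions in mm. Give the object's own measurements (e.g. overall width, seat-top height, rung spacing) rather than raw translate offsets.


An open-topped rectangular box: outside dimensions 259×418×362 mm, with a uniform wall and base thickness of 9 mm. The base is a full 259×418 slab on the floor; four walls sit on top of the base. The front and back walls (the −y and +y sides) span the full width; the two side walls fit between them.


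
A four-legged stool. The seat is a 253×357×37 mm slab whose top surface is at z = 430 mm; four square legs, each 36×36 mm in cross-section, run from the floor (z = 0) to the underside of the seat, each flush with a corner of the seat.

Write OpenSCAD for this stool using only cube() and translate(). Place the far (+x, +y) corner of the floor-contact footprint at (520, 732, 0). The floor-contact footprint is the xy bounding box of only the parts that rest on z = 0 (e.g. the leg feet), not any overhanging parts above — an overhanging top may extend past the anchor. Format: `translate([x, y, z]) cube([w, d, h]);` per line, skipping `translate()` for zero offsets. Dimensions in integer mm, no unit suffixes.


translate([267, 375, 393]) cube([253, 357, 37]);
translate([267, 375, 0]) cube([36, 36, 393]);
translate([484, 375, 0]) cube([36, 36, 393]);
translate([267, 696, 0]) cube([36, 36, 393]);
translate([484, 696, 0]) cube([36, 36, 393]);


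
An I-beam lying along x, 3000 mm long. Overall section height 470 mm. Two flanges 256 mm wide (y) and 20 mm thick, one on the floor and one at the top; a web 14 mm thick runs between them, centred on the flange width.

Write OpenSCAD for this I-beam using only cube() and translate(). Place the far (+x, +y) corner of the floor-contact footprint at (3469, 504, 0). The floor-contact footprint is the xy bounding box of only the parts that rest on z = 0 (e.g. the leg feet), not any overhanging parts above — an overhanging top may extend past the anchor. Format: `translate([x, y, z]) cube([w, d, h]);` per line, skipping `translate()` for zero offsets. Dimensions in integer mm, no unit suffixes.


translate([469, 248, 0]) cube([3000, 256, 20]);
translate([469, 369, 20]) cube([3000, 14, 430]);
translate([469, 248, 450]) cube([3000, 256, 20]);


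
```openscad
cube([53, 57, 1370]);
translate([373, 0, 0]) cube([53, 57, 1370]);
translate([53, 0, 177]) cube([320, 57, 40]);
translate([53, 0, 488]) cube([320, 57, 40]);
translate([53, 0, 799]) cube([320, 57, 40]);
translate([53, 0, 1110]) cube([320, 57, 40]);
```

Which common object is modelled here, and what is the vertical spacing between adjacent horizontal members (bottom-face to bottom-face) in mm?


A ladder. The rung spacing is 311 mm.

Two tall 53×57 posts with 4 short bars between them — a ladder. Adjacent rungs sit at z = 177 and z = 488, so the spacing is 488 − 177 = 311 mm.


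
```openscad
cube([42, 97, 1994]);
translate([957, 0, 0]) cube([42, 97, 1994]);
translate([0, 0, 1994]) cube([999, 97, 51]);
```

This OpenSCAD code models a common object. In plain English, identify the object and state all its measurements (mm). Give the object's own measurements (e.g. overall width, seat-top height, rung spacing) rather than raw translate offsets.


A door frame. The clear opening is 915 mm wide and 1994 mm high. Two 42 mm wide jambs, 97 mm deep, stand either side of the opening from the floor to the top of the opening. A 51 mm thick head sits across the top of both jambs, spanning the full outside width of the frame.


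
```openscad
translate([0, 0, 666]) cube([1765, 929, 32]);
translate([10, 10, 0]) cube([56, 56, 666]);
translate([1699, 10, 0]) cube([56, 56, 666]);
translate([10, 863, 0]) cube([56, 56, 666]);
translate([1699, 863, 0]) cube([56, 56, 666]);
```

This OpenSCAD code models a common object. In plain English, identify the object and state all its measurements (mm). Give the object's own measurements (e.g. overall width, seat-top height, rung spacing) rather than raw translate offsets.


A table: top 1765 mm (x) × 929 mm (y), 32 mm thick, upper face at z = 698 mm, on four 56×56 mm square legs, each inset 10 mm from the nearest pair of top edges from z = 0 to the bottom of the top.


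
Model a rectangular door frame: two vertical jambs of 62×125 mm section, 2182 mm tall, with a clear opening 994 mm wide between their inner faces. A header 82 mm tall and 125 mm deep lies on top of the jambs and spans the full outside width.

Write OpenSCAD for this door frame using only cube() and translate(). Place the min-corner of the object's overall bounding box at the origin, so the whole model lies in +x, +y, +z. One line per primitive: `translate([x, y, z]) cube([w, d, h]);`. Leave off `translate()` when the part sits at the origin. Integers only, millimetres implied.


cube([62, 125, 2182]);
translate([1056, 0, 0]) cube([62, 125, 2182]);
translate([0, 0, 2182]) cube([1118, 125, 82]);


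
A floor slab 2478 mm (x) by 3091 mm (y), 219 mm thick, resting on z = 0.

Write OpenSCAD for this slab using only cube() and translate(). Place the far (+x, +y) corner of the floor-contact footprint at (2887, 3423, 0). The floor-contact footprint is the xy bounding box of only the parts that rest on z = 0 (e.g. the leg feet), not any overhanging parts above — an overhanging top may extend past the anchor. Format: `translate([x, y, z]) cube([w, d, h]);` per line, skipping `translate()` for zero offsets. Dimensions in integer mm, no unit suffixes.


translate([409, 332, 0]) cube([2478, 3091, 219]);


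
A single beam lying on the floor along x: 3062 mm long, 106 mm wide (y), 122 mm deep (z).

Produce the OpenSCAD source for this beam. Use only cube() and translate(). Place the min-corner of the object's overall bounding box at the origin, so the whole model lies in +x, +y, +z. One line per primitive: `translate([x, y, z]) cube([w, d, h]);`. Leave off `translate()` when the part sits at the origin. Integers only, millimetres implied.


cube([3062, 106, 122]);


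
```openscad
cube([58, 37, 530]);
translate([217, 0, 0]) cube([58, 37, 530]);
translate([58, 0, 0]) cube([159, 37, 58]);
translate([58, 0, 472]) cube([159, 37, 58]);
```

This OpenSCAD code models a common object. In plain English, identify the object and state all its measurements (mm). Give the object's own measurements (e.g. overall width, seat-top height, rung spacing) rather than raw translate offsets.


A rectangular picture frame lying in the x–z plane (depth along y). The opening is 159 mm wide (x) by 414 mm tall (z), surrounded by a border 58 mm wide on all four sides. The frame is 37 mm deep and is made of two full-height vertical stiles with two horizontal rails fitted between them.


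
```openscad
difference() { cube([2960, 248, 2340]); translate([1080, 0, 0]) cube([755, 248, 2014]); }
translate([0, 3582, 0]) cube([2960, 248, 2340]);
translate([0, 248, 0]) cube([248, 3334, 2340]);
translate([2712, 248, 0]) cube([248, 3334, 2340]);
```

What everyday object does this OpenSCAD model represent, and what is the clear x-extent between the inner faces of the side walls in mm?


A single room. The interior width is 2464 mm.

Four walls enclosing a rectangle with a door in the front wall — a room. Outside width 2960 minus two 248 mm walls gives 2464 mm.


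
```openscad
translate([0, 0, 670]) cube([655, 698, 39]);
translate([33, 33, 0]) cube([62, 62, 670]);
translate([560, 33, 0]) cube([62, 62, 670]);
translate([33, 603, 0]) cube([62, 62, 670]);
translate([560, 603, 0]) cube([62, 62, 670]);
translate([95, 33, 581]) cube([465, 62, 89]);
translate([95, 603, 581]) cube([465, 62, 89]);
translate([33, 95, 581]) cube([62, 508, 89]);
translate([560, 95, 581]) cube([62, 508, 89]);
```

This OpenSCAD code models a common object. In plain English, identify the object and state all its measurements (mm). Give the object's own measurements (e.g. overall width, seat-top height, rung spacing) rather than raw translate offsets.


A table: top 655 mm (x) × 698 mm (y), 39 mm thick, upper face at z = 709 mm, on four 62×62 mm square legs, each inset 33 mm from the nearest pair of top edges from z = 0 to the bottom of the top. Four apron rails, 62 mm thick and 89 mm tall, run between adjacent legs with their top edges flush with the underside of the top and their outer faces flush with the legs' outer faces.


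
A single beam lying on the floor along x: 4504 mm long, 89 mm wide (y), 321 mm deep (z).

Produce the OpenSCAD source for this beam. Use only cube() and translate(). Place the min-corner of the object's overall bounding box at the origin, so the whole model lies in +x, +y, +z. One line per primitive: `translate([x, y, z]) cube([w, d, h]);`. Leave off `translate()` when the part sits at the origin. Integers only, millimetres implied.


cube([4504, 89, 321]);


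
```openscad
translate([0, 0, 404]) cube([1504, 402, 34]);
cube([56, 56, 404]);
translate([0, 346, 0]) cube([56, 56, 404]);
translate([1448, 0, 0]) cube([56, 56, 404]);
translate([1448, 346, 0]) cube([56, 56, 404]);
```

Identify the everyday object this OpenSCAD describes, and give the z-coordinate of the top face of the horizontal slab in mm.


A bench. The seat-top height is 438 mm.

A long slab on four corner posts — a bench. The slab sits at z = 404 with thickness 34, so the top is 404 + 34 = 438 mm.


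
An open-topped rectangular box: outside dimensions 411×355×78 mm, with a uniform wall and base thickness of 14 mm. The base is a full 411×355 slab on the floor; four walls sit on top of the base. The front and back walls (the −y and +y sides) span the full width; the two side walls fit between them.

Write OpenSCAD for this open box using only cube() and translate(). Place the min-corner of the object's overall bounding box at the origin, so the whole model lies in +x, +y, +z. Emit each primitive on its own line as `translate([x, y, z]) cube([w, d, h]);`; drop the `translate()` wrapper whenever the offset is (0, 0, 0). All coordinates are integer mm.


cube([411, 355, 14]);
translate([0, 0, 14]) cube([411, 14, 64]);
translate([0, 341, 14]) cube([411, 14, 64]);
translate([0, 14, 14]) cube([14, 327, 64]);
translate([397, 14, 14]) cube([14, 327, 64]);


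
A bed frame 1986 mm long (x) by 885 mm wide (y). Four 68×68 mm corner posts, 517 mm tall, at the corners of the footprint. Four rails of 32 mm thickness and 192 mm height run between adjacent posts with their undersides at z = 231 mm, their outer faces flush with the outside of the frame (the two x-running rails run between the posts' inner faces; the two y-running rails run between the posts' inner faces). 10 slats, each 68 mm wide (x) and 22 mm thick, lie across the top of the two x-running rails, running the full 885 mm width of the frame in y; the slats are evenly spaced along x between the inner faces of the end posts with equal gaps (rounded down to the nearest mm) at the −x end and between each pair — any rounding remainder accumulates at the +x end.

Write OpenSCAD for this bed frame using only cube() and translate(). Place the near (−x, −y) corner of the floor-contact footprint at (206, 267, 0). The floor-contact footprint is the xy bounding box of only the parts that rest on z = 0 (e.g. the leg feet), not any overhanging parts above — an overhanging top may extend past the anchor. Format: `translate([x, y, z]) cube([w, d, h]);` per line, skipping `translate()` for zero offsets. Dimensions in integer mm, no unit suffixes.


// slat z = rail_z + rail_h = 231 + 192 = 423
// slat gap = ⌊(1850 − 10·68) / 11⌋ = 106
translate([206, 267, 0]) cube([68, 68, 517]);
translate([206, 1084, 0]) cube([68, 68, 517]);
translate([2124, 267, 0]) cube([68, 68, 517]);
translate([2124, 1084, 0]) cube([68, 68, 517]);
translate([274, 267, 231]) cube([1850, 32, 192]);
translate([274, 1120, 231]) cube([1850, 32, 192]);
translate([206, 335, 231]) cube([32, 749, 192]);
translate([2160, 335, 231]) cube([32, 749, 192]);
translate([380, 267, 423]) cube([68, 885, 22]);
translate([554, 267, 423]) cube([68, 885, 22]);
translate([728, 267, 423]) cube([68, 885, 22]);
translate([902, 267, 423]) cube([68, 885, 22]);
translate([1076, 267, 423]) cube([68, 885, 22]);
translate([1250, 267, 423]) cube([68, 885, 22]);
translate([1424, 267, 423]) cube([68, 885, 22]);
translate([1598, 267, 423]) cube([68, 885, 22]);
translate([1772, 267, 423]) cube([68, 885, 22]);
translate([1946, 267, 423]) cube([68, 885, 22]);


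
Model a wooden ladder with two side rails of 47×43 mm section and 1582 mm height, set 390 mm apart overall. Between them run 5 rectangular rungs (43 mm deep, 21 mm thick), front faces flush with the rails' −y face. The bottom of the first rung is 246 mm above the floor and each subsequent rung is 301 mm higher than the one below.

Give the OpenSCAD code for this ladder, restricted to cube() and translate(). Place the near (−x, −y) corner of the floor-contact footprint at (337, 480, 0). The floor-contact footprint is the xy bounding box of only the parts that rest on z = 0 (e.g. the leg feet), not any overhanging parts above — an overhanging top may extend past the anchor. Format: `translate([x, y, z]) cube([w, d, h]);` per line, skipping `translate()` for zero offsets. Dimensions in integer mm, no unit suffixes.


translate([337, 480, 0]) cube([47, 43, 1582]);
translate([680, 480, 0]) cube([47, 43, 1582]);
translate([384, 480, 246]) cube([296, 43, 21]);
translate([384, 480, 547]) cube([296, 43, 21]);
translate([384, 480, 848]) cube([296, 43, 21]);
translate([384, 480, 1149]) cube([296, 43, 21]);
translate([384, 480, 1450]) cube([296, 43, 21]);


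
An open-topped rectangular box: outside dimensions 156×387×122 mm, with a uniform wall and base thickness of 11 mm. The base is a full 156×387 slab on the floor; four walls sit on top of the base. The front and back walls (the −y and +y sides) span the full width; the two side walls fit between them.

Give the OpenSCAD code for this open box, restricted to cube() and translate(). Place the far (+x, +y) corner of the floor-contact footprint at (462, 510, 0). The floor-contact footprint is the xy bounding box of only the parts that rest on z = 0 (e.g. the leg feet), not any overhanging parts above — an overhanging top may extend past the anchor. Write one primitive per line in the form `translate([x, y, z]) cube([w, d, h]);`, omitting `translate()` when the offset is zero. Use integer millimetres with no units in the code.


translate([306, 123, 0]) cube([156, 387, 11]);
translate([306, 123, 11]) cube([156, 11, 111]);
translate([306, 499, 11]) cube([156, 11, 111]);
translate([306, 134, 11]) cube([11, 365, 111]);
translate([451, 134, 11]) cube([11, 365, 111]);


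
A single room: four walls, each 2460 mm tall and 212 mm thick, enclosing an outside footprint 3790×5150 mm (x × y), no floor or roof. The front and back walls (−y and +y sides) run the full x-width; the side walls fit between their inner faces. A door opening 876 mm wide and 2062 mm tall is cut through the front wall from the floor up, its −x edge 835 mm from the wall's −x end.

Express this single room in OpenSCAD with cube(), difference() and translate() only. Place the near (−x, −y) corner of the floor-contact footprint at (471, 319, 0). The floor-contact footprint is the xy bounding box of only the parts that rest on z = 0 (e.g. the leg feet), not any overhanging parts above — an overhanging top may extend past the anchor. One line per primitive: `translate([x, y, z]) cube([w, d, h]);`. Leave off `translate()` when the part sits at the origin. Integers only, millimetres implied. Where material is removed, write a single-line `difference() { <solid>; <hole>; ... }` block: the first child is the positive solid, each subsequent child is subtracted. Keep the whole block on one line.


difference() { translate([471, 319, 0]) cube([3790, 212, 2460]); translate([1306, 319, 0]) cube([876, 212, 2062]); }
translate([471, 5257, 0]) cube([3790, 212, 2460]);
translate([471, 531, 0]) cube([212, 4726, 2460]);
translate([4049, 531, 0]) cube([212, 4726, 2460]);


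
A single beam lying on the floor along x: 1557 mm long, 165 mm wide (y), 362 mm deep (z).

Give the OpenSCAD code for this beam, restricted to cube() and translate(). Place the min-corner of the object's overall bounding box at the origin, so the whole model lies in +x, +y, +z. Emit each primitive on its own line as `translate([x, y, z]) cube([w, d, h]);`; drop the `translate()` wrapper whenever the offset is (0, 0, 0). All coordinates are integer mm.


cube([1557, 165, 362]);


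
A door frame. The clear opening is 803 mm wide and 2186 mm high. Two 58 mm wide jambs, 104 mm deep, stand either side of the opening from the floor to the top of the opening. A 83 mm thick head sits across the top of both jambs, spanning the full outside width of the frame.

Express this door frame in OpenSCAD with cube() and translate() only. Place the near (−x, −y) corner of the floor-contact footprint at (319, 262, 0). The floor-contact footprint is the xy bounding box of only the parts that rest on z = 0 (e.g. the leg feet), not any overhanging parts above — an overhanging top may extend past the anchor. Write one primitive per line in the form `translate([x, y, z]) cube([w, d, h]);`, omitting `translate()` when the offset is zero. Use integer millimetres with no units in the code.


translate([319, 262, 0]) cube([58, 104, 2186]);
translate([1180, 262, 0]) cube([58, 104, 2186]);
translate([319, 262, 2186]) cube([919, 104, 83]);


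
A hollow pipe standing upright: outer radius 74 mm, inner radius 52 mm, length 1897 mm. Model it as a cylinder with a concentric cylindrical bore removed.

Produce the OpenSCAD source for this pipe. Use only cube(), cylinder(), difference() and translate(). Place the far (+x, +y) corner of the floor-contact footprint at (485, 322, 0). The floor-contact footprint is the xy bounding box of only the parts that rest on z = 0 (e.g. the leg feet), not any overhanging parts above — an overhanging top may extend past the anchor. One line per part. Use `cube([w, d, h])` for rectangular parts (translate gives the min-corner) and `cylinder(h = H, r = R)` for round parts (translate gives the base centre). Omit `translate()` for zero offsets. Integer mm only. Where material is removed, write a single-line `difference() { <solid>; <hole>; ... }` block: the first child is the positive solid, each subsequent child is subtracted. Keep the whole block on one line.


difference() { translate([411, 248, 0]) cylinder(h = 1897, r = 74); translate([411, 248, 0]) cylinder(h = 1897, r = 52); }


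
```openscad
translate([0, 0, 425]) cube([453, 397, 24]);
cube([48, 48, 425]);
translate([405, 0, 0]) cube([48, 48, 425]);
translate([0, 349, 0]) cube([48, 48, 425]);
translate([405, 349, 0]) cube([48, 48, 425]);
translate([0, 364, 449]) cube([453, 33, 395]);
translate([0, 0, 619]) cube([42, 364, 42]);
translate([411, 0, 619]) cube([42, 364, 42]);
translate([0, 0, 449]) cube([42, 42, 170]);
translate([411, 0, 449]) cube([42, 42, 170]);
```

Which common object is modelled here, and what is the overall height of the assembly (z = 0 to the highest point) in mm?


A chair. The overall height is 844 mm.

A slab on four corner posts with a tall panel at the back — a chair. The seat slab sits at z = 425 with thickness 24, and the 395 mm backrest starts at the seat top, so the overall height is 425 + 24 + 395 = 844 mm.


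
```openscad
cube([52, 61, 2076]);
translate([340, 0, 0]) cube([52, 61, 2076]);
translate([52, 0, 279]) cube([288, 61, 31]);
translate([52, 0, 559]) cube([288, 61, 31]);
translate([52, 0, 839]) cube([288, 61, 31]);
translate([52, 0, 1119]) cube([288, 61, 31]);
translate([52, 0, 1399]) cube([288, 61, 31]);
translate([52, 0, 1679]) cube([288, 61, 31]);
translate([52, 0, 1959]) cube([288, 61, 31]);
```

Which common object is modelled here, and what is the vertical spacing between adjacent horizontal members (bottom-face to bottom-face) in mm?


A ladder. The rung spacing is 280 mm.

Two tall 52×61 posts with 7 short bars between them — a ladder. Adjacent rungs sit at z = 279 and z = 559, so the spacing is 559 − 279 = 280 mm.


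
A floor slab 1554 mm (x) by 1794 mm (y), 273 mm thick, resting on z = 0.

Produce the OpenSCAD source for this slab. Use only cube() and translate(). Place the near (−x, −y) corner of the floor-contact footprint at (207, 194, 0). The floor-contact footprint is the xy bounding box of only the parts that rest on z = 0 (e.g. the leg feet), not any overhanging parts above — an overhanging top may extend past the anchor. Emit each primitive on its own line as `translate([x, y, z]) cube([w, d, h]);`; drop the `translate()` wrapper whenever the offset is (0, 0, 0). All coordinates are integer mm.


translate([207, 194, 0]) cube([1554, 1794, 273]);


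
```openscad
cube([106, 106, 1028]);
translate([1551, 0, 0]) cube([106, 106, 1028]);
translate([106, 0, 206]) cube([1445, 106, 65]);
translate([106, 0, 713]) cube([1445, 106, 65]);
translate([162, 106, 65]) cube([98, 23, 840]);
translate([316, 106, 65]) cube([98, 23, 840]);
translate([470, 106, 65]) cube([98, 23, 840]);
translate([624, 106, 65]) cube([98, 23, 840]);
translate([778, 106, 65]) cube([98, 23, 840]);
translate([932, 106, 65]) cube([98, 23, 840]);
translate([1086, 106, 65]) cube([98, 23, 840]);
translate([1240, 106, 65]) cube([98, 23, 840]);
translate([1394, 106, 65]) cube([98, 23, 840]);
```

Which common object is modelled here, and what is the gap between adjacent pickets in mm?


A fence section. The picket gap is 56 mm.

Two posts, two rails, 9 pickets — a fence section. Span 1445 mm holds 9 pickets of 98 mm with 10 equal gaps: ⌊(1445 − 9·98) / 10⌋ = 56 mm.
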